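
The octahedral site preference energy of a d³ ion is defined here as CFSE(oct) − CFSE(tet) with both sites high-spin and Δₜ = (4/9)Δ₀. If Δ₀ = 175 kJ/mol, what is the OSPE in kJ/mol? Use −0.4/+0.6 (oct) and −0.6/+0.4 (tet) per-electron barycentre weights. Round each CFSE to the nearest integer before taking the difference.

-148

Octahedral high-spin t2g^3 e_g^0: CFSE = -1.2 × 175 = -210 kJ/mol.
In a tetrahedral site the filling is e^2 t2^1: CFSE(tet) = -0.8Δₜ = -0.8 × (4/9)(175) = -62 kJ/mol.
OSPE = -210 − (-62) = -148 kJ/mol.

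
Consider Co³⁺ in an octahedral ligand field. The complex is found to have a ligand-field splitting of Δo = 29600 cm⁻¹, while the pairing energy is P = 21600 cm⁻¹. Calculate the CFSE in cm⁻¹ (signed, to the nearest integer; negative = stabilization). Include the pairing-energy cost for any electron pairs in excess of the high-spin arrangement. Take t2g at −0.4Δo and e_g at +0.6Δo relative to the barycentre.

-27840

Co sits in group 9; removing 3 electrons leaves Co³⁺ with 9 − 3 = 6 d electrons.
With Δo > P the complex is low-spin.
Configuration: t2g^6 e_g^0.
Orbital CFSE = -2.4Δo = -2.4 × 29600 = -71040 cm⁻¹.
Excess pairs vs high-spin: 3 − 1 = 2; pairing cost = +43200 cm⁻¹.
Net CFSE = -71040 + 43200 = -27840 cm⁻¹.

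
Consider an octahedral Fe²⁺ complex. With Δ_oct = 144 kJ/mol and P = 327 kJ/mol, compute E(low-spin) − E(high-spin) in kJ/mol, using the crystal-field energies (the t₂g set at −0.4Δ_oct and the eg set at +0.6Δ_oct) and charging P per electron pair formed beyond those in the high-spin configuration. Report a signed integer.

Fe is in group 8, so Fe²⁺ is d⁶ (8 − 2 = 6).
High-spin d⁶ fills as t₂g⁴ eg² with CFSE 4(−0.4) + 2(+0.6) = -0.4Δ_oct = -58 kJ/mol.
For low-spin the configuration is t₂g⁶ eg⁰: orbital energy -2.4 × 144 = -346 kJ/mol, and 2 additional pairs relative to high-spin add 654 kJ/mol, giving 308 kJ/mol.
Thus E(LS) − E(HS) = 366 kJ/mol.

366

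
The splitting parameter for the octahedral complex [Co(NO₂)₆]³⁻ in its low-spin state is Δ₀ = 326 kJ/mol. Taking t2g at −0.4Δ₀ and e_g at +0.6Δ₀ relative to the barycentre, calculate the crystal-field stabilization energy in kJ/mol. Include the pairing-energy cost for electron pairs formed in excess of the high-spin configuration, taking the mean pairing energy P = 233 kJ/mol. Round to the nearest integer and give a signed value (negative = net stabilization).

Each NO₂⁻ contributes -1; 6 × (-1) = -6. With overall charge -3, Co is in the +3 oxidation state.
Co³⁺: group 9, so d-count = 9 − 3 = 6.
Electron filling gives t2g^6 e_g^0.
The orbital stabilization is -2.4Δ₀ = -2.4 × 326 = -782 kJ/mol.
High-spin d⁶ would be t2g^4 e_g^2 with 1 pair; low-spin has 3, so 2 excess pairs cost +2P = +466 kJ/mol.
Overall CFSE = -782 + 466 = -316 kJ/mol.

-316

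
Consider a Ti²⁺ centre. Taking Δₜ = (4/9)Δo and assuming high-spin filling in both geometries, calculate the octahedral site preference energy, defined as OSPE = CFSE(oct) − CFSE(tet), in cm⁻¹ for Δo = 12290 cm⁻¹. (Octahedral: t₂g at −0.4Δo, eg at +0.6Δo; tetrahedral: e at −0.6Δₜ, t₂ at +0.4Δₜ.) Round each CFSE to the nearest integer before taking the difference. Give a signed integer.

Ti is in group 4, so Ti²⁺ is d² (4 − 2 = 2).
Octahedral high-spin t₂g² eg⁰: CFSE = -0.8 × 12290 = -9832 cm⁻¹.
In a tetrahedral site the filling is e² t₂⁰: CFSE(tet) = -1.2Δₜ = -1.2 × (4/9)(12290) = -6555 cm⁻¹.
Subtracting, OSPE = -9832 − (-6555) = -3277 cm⁻¹.

-3277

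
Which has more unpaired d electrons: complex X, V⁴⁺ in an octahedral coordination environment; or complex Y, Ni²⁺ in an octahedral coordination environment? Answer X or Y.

X: V sits in group 5; removing 4 electrons leaves V⁴⁺ with 5 − 4 = 1 d electrons; t₂g¹ eg⁰ → 1 unpaired.
Y: Ni sits in group 10; removing 2 electrons leaves Ni²⁺ with 10 − 2 = 8 d electrons; For octahedral d⁸ the high- and low-spin configurations coincide; t2g^6 e_g^2 → 2 unpaired.
So Y has more unpaired electrons.

Y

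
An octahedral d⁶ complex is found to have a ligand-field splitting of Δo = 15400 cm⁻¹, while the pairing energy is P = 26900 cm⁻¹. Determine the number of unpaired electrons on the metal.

Since Δo = 15400 cm⁻¹ < P = 26900 cm⁻¹, the complex adopts the high-spin configuration.
Configuration: t2g^4 e_g^2.
Unpaired electrons: 4.

4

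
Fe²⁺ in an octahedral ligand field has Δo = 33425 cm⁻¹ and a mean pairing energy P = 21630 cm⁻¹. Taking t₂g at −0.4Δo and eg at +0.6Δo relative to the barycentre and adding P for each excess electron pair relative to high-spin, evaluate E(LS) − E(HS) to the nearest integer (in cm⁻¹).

-23590

Fe is in group 8, so Fe²⁺ is d⁶ (8 − 2 = 6).
In the high-spin limit (t₂g⁴ eg²) the orbital term is -0.4Δo = -13370 cm⁻¹, with no excess pairing.
Low-spin: t₂g⁶ eg⁰, orbital CFSE = -2.4Δo = -80220 cm⁻¹; plus 2 excess pairs × P = +43260 cm⁻¹; total -36960 cm⁻¹.
The difference is -36960 − (-13370) = -23590 cm⁻¹, so low-spin lies lower.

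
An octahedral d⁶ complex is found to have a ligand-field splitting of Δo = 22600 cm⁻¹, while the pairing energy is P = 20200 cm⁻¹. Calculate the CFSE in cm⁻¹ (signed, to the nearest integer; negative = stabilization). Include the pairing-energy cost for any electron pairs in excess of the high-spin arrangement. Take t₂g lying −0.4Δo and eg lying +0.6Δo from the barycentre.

Since Δo = 22600 cm⁻¹ > P = 20200 cm⁻¹, the complex adopts the low-spin configuration.
Filling d⁶ accordingly: t₂g⁶ eg⁰.
Orbital CFSE = -2.4Δo = -2.4 × 22600 = -54240 cm⁻¹.
Excess pairs vs high-spin: 3 − 1 = 2; pairing cost = +40400 cm⁻¹.
Net CFSE = -54240 + 40400 = -13840 cm⁻¹.

-13840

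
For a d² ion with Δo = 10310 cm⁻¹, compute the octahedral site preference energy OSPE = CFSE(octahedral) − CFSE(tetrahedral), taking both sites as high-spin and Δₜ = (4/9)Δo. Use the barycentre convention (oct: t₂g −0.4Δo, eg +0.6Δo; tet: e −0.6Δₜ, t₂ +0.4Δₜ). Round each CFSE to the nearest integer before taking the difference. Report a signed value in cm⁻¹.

Octahedral high-spin t₂g² eg⁰: CFSE = -0.8 × 10310 = -8248 cm⁻¹.
Tetrahedral e² t₂⁰ gives -1.2Δₜ = -1.2 × (4/9) × 10310 = -5499 cm⁻¹.
OSPE = CFSE(oct) − CFSE(tet) = -8248 − (-5499) = -2749 cm⁻¹.

-2749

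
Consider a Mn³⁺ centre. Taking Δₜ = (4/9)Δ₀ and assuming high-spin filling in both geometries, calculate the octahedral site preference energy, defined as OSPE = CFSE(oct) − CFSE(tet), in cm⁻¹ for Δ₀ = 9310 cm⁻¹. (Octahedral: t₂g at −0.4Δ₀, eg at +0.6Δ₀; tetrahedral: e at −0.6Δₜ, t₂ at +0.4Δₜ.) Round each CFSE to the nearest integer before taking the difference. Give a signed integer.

Mn sits in group 7; removing 3 electrons leaves Mn³⁺ with 7 − 3 = 4 d electrons.
In an octahedral site d⁴ (HS) is t2g^3 e_g^1, giving CFSE(oct) = -0.6Δ₀ = -5586 cm⁻¹.
In a tetrahedral site the filling is e^2 t2^2: CFSE(tet) = -0.4Δₜ = -0.4 × (4/9)(9310) = -1655 cm⁻¹.
OSPE = -5586 − (-1655) = -3931 cm⁻¹.

-3931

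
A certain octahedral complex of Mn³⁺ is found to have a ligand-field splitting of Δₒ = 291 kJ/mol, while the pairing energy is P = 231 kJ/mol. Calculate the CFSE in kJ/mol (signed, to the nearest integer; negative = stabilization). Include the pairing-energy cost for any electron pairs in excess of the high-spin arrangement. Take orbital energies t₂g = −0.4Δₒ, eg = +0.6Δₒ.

Mn sits in group 7; removing 3 electrons leaves Mn³⁺ with 7 − 3 = 4 d electrons.
Here Δₒ > P (291 > 231), so the low-spin state is favoured.
Configuration: t₂g⁴ eg⁰.
Orbital CFSE = -1.6Δₒ = -1.6 × 291 = -466 kJ/mol.
Excess pairs vs high-spin: 1 − 0 = 1; pairing cost = +231 kJ/mol.
Net CFSE = -466 + 231 = -235 kJ/mol.

-235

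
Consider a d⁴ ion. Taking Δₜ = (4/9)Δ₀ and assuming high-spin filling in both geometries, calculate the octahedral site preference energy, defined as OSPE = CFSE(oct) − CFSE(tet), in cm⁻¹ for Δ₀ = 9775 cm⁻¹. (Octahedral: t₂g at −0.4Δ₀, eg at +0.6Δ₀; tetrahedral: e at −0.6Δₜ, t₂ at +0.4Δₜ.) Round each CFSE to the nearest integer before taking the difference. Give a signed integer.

-4127

In an octahedral site d⁴ (HS) is t₂g³ eg¹, giving CFSE(oct) = -0.6Δ₀ = -5865 cm⁻¹.
Tetrahedral e² t₂² gives -0.4Δₜ = -0.4 × (4/9) × 9775 = -1738 cm⁻¹.
OSPE = CFSE(oct) − CFSE(tet) = -5865 − (-1738) = -4127 cm⁻¹.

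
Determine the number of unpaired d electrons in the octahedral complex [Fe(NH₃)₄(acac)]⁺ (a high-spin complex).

Ligand charges: 4×(+0) from NH₃ and 1×(-1) from acac⁻ sum to -1; with overall charge +1, Fe is +2.
Fe²⁺: group 8, so d-count = 8 − 2 = 6.
Configuration: t₂g⁴ eg², giving 4 unpaired electrons.

4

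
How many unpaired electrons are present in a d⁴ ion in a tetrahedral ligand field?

4

Tetrahedral splitting is small, so the complex is high-spin.
Configuration: e² t₂², giving 4 unpaired electrons.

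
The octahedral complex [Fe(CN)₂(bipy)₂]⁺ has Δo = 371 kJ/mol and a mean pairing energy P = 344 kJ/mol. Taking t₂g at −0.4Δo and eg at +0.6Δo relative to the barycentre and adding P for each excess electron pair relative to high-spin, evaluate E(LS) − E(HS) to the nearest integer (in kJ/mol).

-54

Ligand charges: 2×(-1) from CN⁻ and 2×(+0) from bipy sum to -2; with overall charge +1, Fe is +3.
Fe is in group 8, so Fe³⁺ is d⁵ (8 − 3 = 5).
High-spin d⁵ fills as t₂g³ eg² with CFSE 3(−0.4) + 2(+0.6) = 0.0Δo = 0 kJ/mol.
For low-spin the configuration is t₂g⁵ eg⁰: orbital energy -2.0 × 371 = -742 kJ/mol, and 2 additional pairs relative to high-spin add 688 kJ/mol, giving -54 kJ/mol.
E(LS) − E(HS) = -54 − (0) = -54 kJ/mol.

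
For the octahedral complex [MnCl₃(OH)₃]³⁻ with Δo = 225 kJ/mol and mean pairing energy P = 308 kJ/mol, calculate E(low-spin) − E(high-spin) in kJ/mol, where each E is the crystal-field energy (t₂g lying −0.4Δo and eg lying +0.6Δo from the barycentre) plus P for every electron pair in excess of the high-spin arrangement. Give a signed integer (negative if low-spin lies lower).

Ligand charges: 3×(-1) from Cl⁻ and 3×(-1) from OH⁻ sum to -6; with overall charge -3, Mn is +3.
Mn³⁺: group 7, so d-count = 7 − 3 = 4.
High-spin: t₂g³ eg¹, CFSE = -0.6Δo = -135 kJ/mol.
Low-spin: t₂g⁴ eg⁰, orbital CFSE = -1.6Δo = -360 kJ/mol; plus 1 excess pair × P = +308 kJ/mol; total -52 kJ/mol.
Thus E(LS) − E(HS) = 83 kJ/mol.

83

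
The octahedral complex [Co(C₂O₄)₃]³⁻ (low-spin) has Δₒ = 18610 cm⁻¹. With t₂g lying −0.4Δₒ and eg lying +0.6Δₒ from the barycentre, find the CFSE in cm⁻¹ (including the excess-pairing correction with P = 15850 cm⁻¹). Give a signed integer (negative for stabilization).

Each C₂O₄²⁻ contributes -2; 3 × (-2) = -6. With overall charge -3, Co is in the +3 oxidation state.
Co is in group 9, so Co³⁺ is d⁶ (9 − 3 = 6).
The d⁶ electrons fill as t₂g⁶ eg⁰.
CFSE(orbital) = 6×(-0.4Δₒ) + 0×(0.6Δₒ) = -2.4Δₒ; with Δₒ = 18610 cm⁻¹ that is -44664 cm⁻¹.
High-spin d⁶ would be t₂g⁴ eg² with 1 pair; low-spin has 3, so 2 excess pairs cost +2P = +31700 cm⁻¹.
Net CFSE = -44664 + 31700 = -12964 cm⁻¹.

-12964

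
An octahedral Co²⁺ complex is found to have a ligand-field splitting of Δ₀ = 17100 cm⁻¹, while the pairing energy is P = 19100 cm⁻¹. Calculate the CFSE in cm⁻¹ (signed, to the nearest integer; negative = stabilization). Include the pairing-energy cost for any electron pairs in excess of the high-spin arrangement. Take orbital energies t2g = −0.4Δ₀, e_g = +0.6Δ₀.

-13680

Group 9 minus oxidation state +2 gives a d⁷ configuration for Co²⁺.
Here Δ₀ < P (17100 < 19100), so the high-spin state is favoured.
Filling d⁷ accordingly: t2g^5 e_g^2.
Orbital CFSE = -0.8Δ₀ = -0.8 × 17100 = -13680 cm⁻¹.
High-spin has no excess pairs, so no pairing correction applies.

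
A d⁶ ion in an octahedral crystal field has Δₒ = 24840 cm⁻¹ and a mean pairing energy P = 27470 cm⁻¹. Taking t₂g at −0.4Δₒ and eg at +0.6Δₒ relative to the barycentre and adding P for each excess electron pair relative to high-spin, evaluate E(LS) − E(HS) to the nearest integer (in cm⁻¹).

5260

In the high-spin limit (t₂g⁴ eg²) the orbital term is -0.4Δₒ = -9936 cm⁻¹, with no excess pairing.
For low-spin the configuration is t₂g⁶ eg⁰: orbital energy -2.4 × 24840 = -59616 cm⁻¹, and 2 additional pairs relative to high-spin add 54940 cm⁻¹, giving -4676 cm⁻¹.
The difference is -4676 − (-9936) = 5260 cm⁻¹, so high-spin lies lower.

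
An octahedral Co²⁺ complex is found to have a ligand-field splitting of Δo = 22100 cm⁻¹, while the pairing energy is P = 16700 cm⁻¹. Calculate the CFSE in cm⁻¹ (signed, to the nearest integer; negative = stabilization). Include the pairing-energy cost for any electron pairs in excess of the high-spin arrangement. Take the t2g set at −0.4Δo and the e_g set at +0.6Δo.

-23080

Co is in group 9, so Co²⁺ is d⁷ (9 − 2 = 7).
With Δo > P the complex is low-spin.
Configuration: t2g^6 e_g^1.
Orbital CFSE = -1.8Δo = -1.8 × 22100 = -39780 cm⁻¹.
Excess pairs vs high-spin: 3 − 2 = 1; pairing cost = +16700 cm⁻¹.
Net CFSE = -39780 + 16700 = -23080 cm⁻¹.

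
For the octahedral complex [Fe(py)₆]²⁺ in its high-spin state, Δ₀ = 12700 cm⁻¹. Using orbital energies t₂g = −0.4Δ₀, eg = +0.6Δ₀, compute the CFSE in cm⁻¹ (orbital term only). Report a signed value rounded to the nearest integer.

py is neutral, so the +2 overall charge sits on Fe: oxidation state +2.
Fe is in group 8, so Fe²⁺ is d⁶ (8 − 2 = 6).
Electron filling gives t₂g⁴ eg².
The orbital stabilization is -0.4Δ₀ = -0.4 × 12700 = -5080 cm⁻¹.

-5080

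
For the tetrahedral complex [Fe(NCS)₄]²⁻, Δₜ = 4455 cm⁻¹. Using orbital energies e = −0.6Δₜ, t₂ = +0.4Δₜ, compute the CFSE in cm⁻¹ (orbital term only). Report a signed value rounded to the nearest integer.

-2673

Each NCS⁻ contributes -1; 4 × (-1) = -4. With overall charge -2, Fe is in the +2 oxidation state.
Fe²⁺: group 8, so d-count = 8 − 2 = 6.
Tetrahedral splitting is small, so the complex is high-spin.
The d⁶ electrons fill as e³ t₂³.
CFSE(orbital) = 3×(-0.6Δₜ) + 3×(0.4Δₜ) = -0.6Δₜ; with Δₜ = 4455 cm⁻¹ that is -2673 cm⁻¹.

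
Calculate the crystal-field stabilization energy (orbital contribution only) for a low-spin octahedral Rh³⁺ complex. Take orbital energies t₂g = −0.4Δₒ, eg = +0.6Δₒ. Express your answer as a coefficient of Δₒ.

-2.4 Δₒ

Rh sits in group 9; removing 3 electrons leaves Rh³⁺ with 9 − 3 = 6 d electrons.
Configuration: t₂g⁶ eg⁰.
CFSE = 6(-0.4Δₒ) + 0(0.6Δₒ) = -2.4Δₒ + 0.0Δₒ = -2.4Δₒ.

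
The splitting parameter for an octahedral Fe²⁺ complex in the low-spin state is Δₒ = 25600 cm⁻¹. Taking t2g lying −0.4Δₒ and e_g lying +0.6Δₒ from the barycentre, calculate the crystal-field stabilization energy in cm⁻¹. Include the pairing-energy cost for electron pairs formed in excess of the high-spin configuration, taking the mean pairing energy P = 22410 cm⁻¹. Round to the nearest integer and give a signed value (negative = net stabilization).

Fe is in group 8, so Fe²⁺ is d⁶ (8 − 2 = 6).
The d⁶ electrons fill as t2g^6 e_g^0.
Orbital CFSE = 6(-0.4) + 0(0.6) = -2.4Δₒ = -2.4 × 25600 = -61440 cm⁻¹.
High-spin d⁶ would be t2g^4 e_g^2 with 1 pair; low-spin has 3, so 2 excess pairs cost +2P = +44820 cm⁻¹.
Combining: -61440 + 44820 = -16620 cm⁻¹.

-16620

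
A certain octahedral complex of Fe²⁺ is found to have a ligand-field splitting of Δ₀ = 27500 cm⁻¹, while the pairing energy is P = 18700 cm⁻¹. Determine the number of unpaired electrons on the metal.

Fe is in group 8, so Fe²⁺ is d⁶ (8 − 2 = 6).
Here Δ₀ > P (27500 > 18700), so the low-spin state is favoured.
That gives t₂g⁶ eg⁰.
Unpaired electrons: 0.

0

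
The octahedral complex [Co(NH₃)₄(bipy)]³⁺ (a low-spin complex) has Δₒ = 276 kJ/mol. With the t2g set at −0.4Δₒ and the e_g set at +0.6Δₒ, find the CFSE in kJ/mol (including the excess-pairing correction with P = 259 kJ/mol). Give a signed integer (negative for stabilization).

-144

Ligand charges: 4×(+0) from NH₃ and 1×(+0) from bipy sum to +0; with overall charge +3, Co is +3.
Co sits in group 9; removing 3 electrons leaves Co³⁺ with 9 − 3 = 6 d electrons.
The d⁶ electrons fill as t2g^6 e_g^0.
The orbital stabilization is -2.4Δₒ = -2.4 × 276 = -662 kJ/mol.
High-spin d⁶ would be t2g^4 e_g^2 with 1 pair; low-spin has 3, so 2 excess pairs cost +2P = +518 kJ/mol.
Combining: -662 + 518 = -144 kJ/mol.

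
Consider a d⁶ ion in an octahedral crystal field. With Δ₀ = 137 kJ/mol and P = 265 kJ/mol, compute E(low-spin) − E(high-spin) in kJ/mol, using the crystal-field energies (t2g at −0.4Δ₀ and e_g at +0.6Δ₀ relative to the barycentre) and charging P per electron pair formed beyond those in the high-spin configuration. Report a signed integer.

High-spin: t2g^4 e_g^2, CFSE = -0.4Δ₀ = -55 kJ/mol.
For low-spin the configuration is t2g^6 e_g^0: orbital energy -2.4 × 137 = -329 kJ/mol, and 2 additional pairs relative to high-spin add 530 kJ/mol, giving 201 kJ/mol.
E(LS) − E(HS) = 201 − (-55) = 256 kJ/mol.

256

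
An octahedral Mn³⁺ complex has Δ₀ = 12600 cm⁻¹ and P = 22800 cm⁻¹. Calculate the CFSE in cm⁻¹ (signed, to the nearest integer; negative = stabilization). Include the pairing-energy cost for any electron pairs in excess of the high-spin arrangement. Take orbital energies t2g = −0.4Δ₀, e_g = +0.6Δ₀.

-7560

Mn³⁺: group 7, so d-count = 7 − 3 = 4.
With Δ₀ < P the complex is high-spin.
Configuration: t2g^3 e_g^1.
Orbital CFSE = -0.6Δ₀ = -0.6 × 12600 = -7560 cm⁻¹.
High-spin has no excess pairs, so no pairing correction applies.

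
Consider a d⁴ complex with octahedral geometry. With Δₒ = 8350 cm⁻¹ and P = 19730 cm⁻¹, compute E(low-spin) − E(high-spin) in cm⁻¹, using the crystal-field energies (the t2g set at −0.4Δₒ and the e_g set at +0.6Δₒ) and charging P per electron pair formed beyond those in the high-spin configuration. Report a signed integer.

11380

High-spin: t2g^3 e_g^1, CFSE = -0.6Δₒ = -5010 cm⁻¹.
Low-spin t2g^4 e_g^0 gives -1.6Δₒ = -13360 cm⁻¹, but forming 1 extra pair costs 1P = 19730 cm⁻¹, so E(LS) = -13360 + 19730 = 6370 cm⁻¹.
E(LS) − E(HS) = 6370 − (-5010) = 11380 cm⁻¹.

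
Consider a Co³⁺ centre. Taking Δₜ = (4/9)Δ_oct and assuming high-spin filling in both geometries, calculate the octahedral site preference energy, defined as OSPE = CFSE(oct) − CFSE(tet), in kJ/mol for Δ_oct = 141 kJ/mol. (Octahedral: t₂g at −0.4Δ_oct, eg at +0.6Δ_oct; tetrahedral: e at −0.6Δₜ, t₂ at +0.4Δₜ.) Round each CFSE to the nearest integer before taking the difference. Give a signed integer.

Group 9 minus oxidation state +3 gives a d⁶ configuration for Co³⁺.
In an octahedral site d⁶ (HS) is t2g^4 e_g^2, giving CFSE(oct) = -0.4Δ_oct = -56 kJ/mol.
Tetrahedral: e^3 t2^3, CFSE = 3(−0.6) + 3(+0.4) = -0.6Δₜ = -0.6 × (4/9) × 141 = -38 kJ/mol.
OSPE = -56 − (-38) = -18 kJ/mol.

-18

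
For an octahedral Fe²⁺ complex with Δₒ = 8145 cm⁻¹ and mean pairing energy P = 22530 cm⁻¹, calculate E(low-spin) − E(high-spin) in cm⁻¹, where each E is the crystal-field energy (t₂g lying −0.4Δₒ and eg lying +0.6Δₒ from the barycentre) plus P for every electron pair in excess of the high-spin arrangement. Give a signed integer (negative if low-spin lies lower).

Fe²⁺: group 8, so d-count = 8 − 2 = 6.
In the high-spin limit (t₂g⁴ eg²) the orbital term is -0.4Δₒ = -3258 cm⁻¹, with no excess pairing.
For low-spin the configuration is t₂g⁶ eg⁰: orbital energy -2.4 × 8145 = -19548 cm⁻¹, and 2 additional pairs relative to high-spin add 45060 cm⁻¹, giving 25512 cm⁻¹.
E(LS) − E(HS) = 25512 − (-3258) = 28770 cm⁻¹.

28770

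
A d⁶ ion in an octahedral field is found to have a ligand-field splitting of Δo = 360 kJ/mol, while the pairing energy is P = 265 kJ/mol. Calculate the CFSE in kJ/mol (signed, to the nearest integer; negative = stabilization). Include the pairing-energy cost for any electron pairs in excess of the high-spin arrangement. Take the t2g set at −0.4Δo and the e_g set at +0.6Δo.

-334

Δo > P, so pairing is preferred: the ground state is low-spin.
That gives t2g^6 e_g^0.
Orbital CFSE = -2.4Δo = -2.4 × 360 = -864 kJ/mol.
Excess pairs vs high-spin: 3 − 1 = 2; pairing cost = +530 kJ/mol.
Net CFSE = -864 + 530 = -334 kJ/mol.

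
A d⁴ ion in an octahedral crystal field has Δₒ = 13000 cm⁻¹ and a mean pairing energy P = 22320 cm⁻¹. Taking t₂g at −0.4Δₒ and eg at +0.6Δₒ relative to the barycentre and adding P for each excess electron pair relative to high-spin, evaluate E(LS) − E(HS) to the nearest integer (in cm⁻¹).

9320

High-spin d⁴ fills as t₂g³ eg¹ with CFSE 3(−0.4) + 1(+0.6) = -0.6Δₒ = -7800 cm⁻¹.
Low-spin t₂g⁴ eg⁰ gives -1.6Δₒ = -20800 cm⁻¹, but forming 1 extra pair costs 1P = 22320 cm⁻¹, so E(LS) = -20800 + 22320 = 1520 cm⁻¹.
The difference is 1520 − (-7800) = 9320 cm⁻¹, so high-spin lies lower.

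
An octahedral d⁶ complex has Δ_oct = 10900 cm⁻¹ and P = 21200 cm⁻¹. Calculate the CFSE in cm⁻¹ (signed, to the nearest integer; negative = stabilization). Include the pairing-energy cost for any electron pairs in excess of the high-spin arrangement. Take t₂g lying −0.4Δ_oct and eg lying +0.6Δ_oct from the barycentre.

Δ_oct < P, so pairing is avoided: the ground state is high-spin.
Configuration: t₂g⁴ eg².
Orbital CFSE = -0.4Δ_oct = -0.4 × 10900 = -4360 cm⁻¹.
High-spin has no excess pairs, so no pairing correction applies.

-4360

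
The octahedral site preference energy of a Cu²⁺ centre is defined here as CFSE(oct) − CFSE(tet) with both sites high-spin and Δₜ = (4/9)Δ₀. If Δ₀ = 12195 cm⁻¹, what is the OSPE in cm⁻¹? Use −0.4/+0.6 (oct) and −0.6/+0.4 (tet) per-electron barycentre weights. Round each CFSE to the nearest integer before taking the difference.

-5149

Cu is in group 11, so Cu²⁺ is d⁹ (11 − 2 = 9).
In an octahedral site d⁹ (HS) is t₂g⁶ eg³, giving CFSE(oct) = -0.6Δ₀ = -7317 cm⁻¹.
Tetrahedral e⁴ t₂⁵ gives -0.4Δₜ = -0.4 × (4/9) × 12195 = -2168 cm⁻¹.
Subtracting, OSPE = -7317 − (-2168) = -5149 cm⁻¹.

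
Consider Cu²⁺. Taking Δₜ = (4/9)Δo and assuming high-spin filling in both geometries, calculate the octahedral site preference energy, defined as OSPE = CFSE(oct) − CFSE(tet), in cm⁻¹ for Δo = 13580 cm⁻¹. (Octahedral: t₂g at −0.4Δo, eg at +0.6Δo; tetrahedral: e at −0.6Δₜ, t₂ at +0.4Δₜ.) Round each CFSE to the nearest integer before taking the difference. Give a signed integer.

Cu sits in group 11; removing 2 electrons leaves Cu²⁺ with 11 − 2 = 9 d electrons.
Octahedral high-spin t₂g⁶ eg³: CFSE = -0.6 × 13580 = -8148 cm⁻¹.
In a tetrahedral site the filling is e⁴ t₂⁵: CFSE(tet) = -0.4Δₜ = -0.4 × (4/9)(13580) = -2414 cm⁻¹.
Subtracting, OSPE = -8148 − (-2414) = -5734 cm⁻¹.

-5734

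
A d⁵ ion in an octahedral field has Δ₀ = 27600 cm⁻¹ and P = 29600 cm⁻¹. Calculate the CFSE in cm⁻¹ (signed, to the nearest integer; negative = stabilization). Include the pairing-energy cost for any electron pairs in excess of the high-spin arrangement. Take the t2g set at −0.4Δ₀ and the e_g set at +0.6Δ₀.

0

With Δ₀ < P the complex is high-spin.
That gives t2g^3 e_g^2.
Orbital CFSE = 0.0Δ₀ = 0.0 × 27600 = 0 cm⁻¹.
High-spin has no excess pairs, so no pairing correction applies.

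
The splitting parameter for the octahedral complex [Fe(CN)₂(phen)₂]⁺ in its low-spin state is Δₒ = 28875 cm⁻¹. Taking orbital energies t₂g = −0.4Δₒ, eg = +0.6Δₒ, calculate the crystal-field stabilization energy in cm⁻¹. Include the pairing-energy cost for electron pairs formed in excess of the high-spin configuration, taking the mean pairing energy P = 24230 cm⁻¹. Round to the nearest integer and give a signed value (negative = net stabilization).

-9290

Ligand charges: 2×(-1) from CN⁻ and 2×(+0) from phen sum to -2; with overall charge +1, Fe is +3.
Fe sits in group 8; removing 3 electrons leaves Fe³⁺ with 8 − 3 = 5 d electrons.
Configuration: t₂g⁵ eg⁰.
The orbital stabilization is -2.0Δₒ = -2.0 × 28875 = -57750 cm⁻¹.
Pairing penalty: 2 pairs vs 0 in the high-spin reference → 2 extra × P = 48460 cm⁻¹.
Combining: -57750 + 48460 = -9290 cm⁻¹.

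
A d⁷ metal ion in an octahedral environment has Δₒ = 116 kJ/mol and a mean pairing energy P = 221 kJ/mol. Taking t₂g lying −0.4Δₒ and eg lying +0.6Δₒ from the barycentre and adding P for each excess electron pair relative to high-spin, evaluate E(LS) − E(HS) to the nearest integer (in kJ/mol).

High-spin: t₂g⁵ eg², CFSE = -0.8Δₒ = -93 kJ/mol.
For low-spin the configuration is t₂g⁶ eg¹: orbital energy -1.8 × 116 = -209 kJ/mol, and 1 additional pair relative to high-spin adds 221 kJ/mol, giving 12 kJ/mol.
The difference is 12 − (-93) = 105 kJ/mol, so high-spin lies lower.

105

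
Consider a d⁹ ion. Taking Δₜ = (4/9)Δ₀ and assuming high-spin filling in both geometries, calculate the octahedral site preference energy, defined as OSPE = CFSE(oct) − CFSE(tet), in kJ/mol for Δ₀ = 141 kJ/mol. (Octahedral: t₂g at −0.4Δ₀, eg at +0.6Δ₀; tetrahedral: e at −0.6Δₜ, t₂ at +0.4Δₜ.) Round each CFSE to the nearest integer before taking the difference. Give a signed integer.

-60

In an octahedral site d⁹ (HS) is t2g^6 e_g^3, giving CFSE(oct) = -0.6Δ₀ = -85 kJ/mol.
Tetrahedral: e^4 t2^5, CFSE = 4(−0.6) + 5(+0.4) = -0.4Δₜ = -0.4 × (4/9) × 141 = -25 kJ/mol.
OSPE = -85 − (-25) = -60 kJ/mol.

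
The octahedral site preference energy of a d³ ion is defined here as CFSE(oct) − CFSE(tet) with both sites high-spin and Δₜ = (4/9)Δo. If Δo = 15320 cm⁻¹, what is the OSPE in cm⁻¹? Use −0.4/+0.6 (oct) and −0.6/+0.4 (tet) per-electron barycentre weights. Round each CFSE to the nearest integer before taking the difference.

Octahedral high-spin t₂g³ eg⁰: CFSE = -1.2 × 15320 = -18384 cm⁻¹.
Tetrahedral: e² t₂¹, CFSE = 2(−0.6) + 1(+0.4) = -0.8Δₜ = -0.8 × (4/9) × 15320 = -5447 cm⁻¹.
Subtracting, OSPE = -18384 − (-5447) = -12937 cm⁻¹.

-12937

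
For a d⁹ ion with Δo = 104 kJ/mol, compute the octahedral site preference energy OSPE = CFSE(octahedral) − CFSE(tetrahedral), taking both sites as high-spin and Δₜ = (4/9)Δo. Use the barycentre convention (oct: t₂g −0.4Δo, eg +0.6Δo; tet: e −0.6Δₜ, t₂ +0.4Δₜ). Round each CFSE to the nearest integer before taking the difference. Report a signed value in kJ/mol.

-44

In an octahedral site d⁹ (HS) is t2g^6 e_g^3, giving CFSE(oct) = -0.6Δo = -62 kJ/mol.
Tetrahedral: e^4 t2^5, CFSE = 4(−0.6) + 5(+0.4) = -0.4Δₜ = -0.4 × (4/9) × 104 = -18 kJ/mol.
OSPE = -62 − (-18) = -44 kJ/mol.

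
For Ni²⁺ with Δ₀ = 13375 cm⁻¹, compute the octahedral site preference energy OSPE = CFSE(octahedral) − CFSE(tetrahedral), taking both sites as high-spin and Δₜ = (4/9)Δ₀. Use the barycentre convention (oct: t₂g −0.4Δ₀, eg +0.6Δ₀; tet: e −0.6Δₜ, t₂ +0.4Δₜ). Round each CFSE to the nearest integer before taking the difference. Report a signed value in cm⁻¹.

-11294

Ni is in group 10, so Ni²⁺ is d⁸ (10 − 2 = 8).
Octahedral (high-spin): t2g^6 e_g^2, CFSE = 6(−0.4) + 2(+0.6) = -1.2Δ₀ = -1.2 × 13375 = -16050 cm⁻¹.
Tetrahedral: e^4 t2^4, CFSE = 4(−0.6) + 4(+0.4) = -0.8Δₜ = -0.8 × (4/9) × 13375 = -4756 cm⁻¹.
Subtracting, OSPE = -16050 − (-4756) = -11294 cm⁻¹.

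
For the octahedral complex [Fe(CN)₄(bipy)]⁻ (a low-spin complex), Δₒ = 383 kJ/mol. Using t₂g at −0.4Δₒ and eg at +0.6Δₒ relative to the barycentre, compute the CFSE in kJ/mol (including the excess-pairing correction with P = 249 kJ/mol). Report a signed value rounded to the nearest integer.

-268

Ligand charges: 4×(-1) from CN⁻ and 1×(+0) from bipy sum to -4; with overall charge -1, Fe is +3.
Fe³⁺: group 8, so d-count = 8 − 3 = 5.
Electron filling gives t₂g⁵ eg⁰.
CFSE(orbital) = 5×(-0.4Δₒ) + 0×(0.6Δₒ) = -2.0Δₒ; with Δₒ = 383 kJ/mol that is -766 kJ/mol.
Relative to high-spin t₂g³ eg² (0 paired), the low-spin configuration has 2 additional pairs, contributing +2 × 249 = +498 kJ/mol.
Overall CFSE = -766 + 498 = -268 kJ/mol.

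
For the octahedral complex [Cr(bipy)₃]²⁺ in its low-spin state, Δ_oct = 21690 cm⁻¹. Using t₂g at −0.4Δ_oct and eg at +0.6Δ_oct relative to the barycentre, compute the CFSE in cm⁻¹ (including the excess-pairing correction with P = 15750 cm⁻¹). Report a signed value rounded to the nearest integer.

bipy is neutral, so the +2 overall charge sits on Cr: oxidation state +2.
Cr is in group 6, so Cr²⁺ is d⁴ (6 − 2 = 4).
Electron filling gives t₂g⁴ eg⁰.
Orbital CFSE = 4(-0.4) + 0(0.6) = -1.6Δ_oct = -1.6 × 21690 = -34704 cm⁻¹.
High-spin d⁴ would be t₂g³ eg¹ with 0 pairs; low-spin has 1, so 1 excess pair costs +1P = +15750 cm⁻¹.
Net CFSE = -34704 + 15750 = -18954 cm⁻¹.

-18954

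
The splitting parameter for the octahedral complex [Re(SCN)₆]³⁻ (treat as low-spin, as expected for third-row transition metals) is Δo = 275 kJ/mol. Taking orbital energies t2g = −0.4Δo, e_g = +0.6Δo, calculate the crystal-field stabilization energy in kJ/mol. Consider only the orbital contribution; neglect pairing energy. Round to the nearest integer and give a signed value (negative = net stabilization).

Each SCN⁻ contributes -1; 6 × (-1) = -6. With overall charge -3, Re is in the +3 oxidation state.
Re³⁺: group 7, so d-count = 7 − 3 = 4.
Electron filling gives t2g^4 e_g^0.
The orbital stabilization is -1.6Δo = -1.6 × 275 = -440 kJ/mol.

-440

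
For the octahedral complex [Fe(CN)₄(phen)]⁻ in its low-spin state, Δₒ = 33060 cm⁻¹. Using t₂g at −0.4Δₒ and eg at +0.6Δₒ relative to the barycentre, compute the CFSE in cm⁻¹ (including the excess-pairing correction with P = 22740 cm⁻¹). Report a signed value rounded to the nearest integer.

Ligand charges: 4×(-1) from CN⁻ and 1×(+0) from phen sum to -4; with overall charge -1, Fe is +3.
Group 8 minus oxidation state +3 gives a d⁵ configuration for Fe³⁺.
Electron filling gives t₂g⁵ eg⁰.
Orbital CFSE = 5(-0.4) + 0(0.6) = -2.0Δₒ = -2.0 × 33060 = -66120 cm⁻¹.
Relative to high-spin t₂g³ eg² (0 paired), the low-spin configuration has 2 additional pairs, contributing +2 × 22740 = +45480 cm⁻¹.
Overall CFSE = -66120 + 45480 = -20640 cm⁻¹.

-20640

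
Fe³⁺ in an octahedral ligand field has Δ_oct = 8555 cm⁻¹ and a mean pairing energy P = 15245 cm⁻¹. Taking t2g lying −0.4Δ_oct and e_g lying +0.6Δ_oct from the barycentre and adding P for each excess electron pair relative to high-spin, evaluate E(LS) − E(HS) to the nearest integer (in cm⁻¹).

Fe is in group 8, so Fe³⁺ is d⁵ (8 − 3 = 5).
High-spin d⁵ fills as t2g^3 e_g^2 with CFSE 3(−0.4) + 2(+0.6) = 0.0Δ_oct = 0 cm⁻¹.
Low-spin t2g^5 e_g^0 gives -2.0Δ_oct = -17110 cm⁻¹, but forming 2 extra pairs costs 2P = 30490 cm⁻¹, so E(LS) = -17110 + 30490 = 13380 cm⁻¹.
The difference is 13380 − (0) = 13380 cm⁻¹, so high-spin lies lower.

13380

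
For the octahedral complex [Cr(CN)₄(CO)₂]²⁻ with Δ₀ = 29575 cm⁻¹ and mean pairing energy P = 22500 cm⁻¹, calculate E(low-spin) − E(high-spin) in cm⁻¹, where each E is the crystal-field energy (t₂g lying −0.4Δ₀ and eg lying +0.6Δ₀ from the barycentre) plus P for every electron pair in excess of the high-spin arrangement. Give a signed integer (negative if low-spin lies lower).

-7075

Ligand charges: 4×(-1) from CN⁻ and 2×(+0) from CO sum to -4; with overall charge -2, Cr is +2.
Cr²⁺: group 6, so d-count = 6 − 2 = 4.
High-spin d⁴ fills as t₂g³ eg¹ with CFSE 3(−0.4) + 1(+0.6) = -0.6Δ₀ = -17745 cm⁻¹.
Low-spin: t₂g⁴ eg⁰, orbital CFSE = -1.6Δ₀ = -47320 cm⁻¹; plus 1 excess pair × P = +22500 cm⁻¹; total -24820 cm⁻¹.
The difference is -24820 − (-17745) = -7075 cm⁻¹, so low-spin lies lower.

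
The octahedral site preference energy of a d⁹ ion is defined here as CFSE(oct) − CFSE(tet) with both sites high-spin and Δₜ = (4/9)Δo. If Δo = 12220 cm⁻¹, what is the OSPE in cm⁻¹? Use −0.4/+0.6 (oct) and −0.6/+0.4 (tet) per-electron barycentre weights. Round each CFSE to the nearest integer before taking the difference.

-5160

Octahedral high-spin t2g^6 e_g^3: CFSE = -0.6 × 12220 = -7332 cm⁻¹.
Tetrahedral: e^4 t2^5, CFSE = 4(−0.6) + 5(+0.4) = -0.4Δₜ = -0.4 × (4/9) × 12220 = -2172 cm⁻¹.
OSPE = -7332 − (-2172) = -5160 cm⁻¹.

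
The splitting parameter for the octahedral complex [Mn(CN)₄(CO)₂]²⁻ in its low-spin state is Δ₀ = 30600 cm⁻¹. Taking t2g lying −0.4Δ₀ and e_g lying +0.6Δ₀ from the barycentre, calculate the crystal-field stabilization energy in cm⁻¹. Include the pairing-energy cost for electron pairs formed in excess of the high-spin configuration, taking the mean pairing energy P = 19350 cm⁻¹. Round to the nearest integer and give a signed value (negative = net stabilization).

Ligand charges: 4×(-1) from CN⁻ and 2×(+0) from CO sum to -4; with overall charge -2, Mn is +2.
Mn²⁺: group 7, so d-count = 7 − 2 = 5.
Configuration: t2g^5 e_g^0.
The orbital stabilization is -2.0Δ₀ = -2.0 × 30600 = -61200 cm⁻¹.
High-spin d⁵ would be t2g^3 e_g^2 with 0 pairs; low-spin has 2, so 2 excess pairs cost +2P = +38700 cm⁻¹.
Overall CFSE = -61200 + 38700 = -22500 cm⁻¹.

-22500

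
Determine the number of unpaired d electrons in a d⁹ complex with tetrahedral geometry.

1

With tetrahedral geometry the complex is necessarily high-spin.
Configuration: e⁴ t₂⁵, giving 1 unpaired electron.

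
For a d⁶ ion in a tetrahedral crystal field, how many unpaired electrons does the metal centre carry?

4

With tetrahedral geometry the complex is necessarily high-spin.
Configuration: e^3 t2^3, giving 4 unpaired electrons.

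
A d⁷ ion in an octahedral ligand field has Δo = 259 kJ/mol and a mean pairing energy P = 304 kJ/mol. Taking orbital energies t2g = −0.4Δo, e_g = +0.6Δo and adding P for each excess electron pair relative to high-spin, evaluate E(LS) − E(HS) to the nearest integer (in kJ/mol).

45

High-spin: t2g^5 e_g^2, CFSE = -0.8Δo = -207 kJ/mol.
Low-spin: t2g^6 e_g^1, orbital CFSE = -1.8Δo = -466 kJ/mol; plus 1 excess pair × P = +304 kJ/mol; total -162 kJ/mol.
E(LS) − E(HS) = -162 − (-207) = 45 kJ/mol.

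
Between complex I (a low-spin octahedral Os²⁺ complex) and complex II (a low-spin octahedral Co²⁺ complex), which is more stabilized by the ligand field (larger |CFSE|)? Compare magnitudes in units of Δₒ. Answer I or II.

I

I: Os²⁺: group 8, so d-count = 8 − 2 = 6; t₂g⁶ eg⁰, CFSE = -2.4Δₒ.
II: Co sits in group 9; removing 2 electrons leaves Co²⁺ with 9 − 2 = 7 d electrons; t₂g⁶ eg¹, CFSE = -1.8Δₒ.
So I has the larger |CFSE|.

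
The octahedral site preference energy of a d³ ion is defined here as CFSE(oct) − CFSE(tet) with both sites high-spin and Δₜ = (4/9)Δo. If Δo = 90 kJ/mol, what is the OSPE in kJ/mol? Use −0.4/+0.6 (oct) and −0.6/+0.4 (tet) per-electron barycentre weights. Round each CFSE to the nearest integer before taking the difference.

Octahedral high-spin t2g^3 e_g^0: CFSE = -1.2 × 90 = -108 kJ/mol.
Tetrahedral e^2 t2^1 gives -0.8Δₜ = -0.8 × (4/9) × 90 = -32 kJ/mol.
OSPE = CFSE(oct) − CFSE(tet) = -108 − (-32) = -76 kJ/mol.

-76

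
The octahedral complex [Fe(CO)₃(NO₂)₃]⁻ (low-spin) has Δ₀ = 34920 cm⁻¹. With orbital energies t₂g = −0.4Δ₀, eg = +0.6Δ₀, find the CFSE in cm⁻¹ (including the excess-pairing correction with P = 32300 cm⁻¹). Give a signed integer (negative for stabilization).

Ligand charges: 3×(+0) from CO and 3×(-1) from NO₂⁻ sum to -3; with overall charge -1, Fe is +2.
Group 8 minus oxidation state +2 gives a d⁶ configuration for Fe²⁺.
Configuration: t₂g⁶ eg⁰.
Orbital CFSE = 6(-0.4) + 0(0.6) = -2.4Δ₀ = -2.4 × 34920 = -83808 cm⁻¹.
Pairing penalty: 3 pairs vs 1 in the high-spin reference → 2 extra × P = 64600 cm⁻¹.
Overall CFSE = -83808 + 64600 = -19208 cm⁻¹.

-19208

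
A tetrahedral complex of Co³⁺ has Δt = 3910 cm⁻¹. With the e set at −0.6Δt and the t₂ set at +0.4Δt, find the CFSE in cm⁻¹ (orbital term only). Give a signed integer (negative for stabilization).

-2346

Group 9 minus oxidation state +3 gives a d⁶ configuration for Co³⁺.
Tetrahedral fields are weak (Δₜ ≈ 4/9 Δₒ), so electrons fill high-spin.
Electron filling gives e³ t₂³.
The orbital stabilization is -0.6Δt = -0.6 × 3910 = -2346 cm⁻¹.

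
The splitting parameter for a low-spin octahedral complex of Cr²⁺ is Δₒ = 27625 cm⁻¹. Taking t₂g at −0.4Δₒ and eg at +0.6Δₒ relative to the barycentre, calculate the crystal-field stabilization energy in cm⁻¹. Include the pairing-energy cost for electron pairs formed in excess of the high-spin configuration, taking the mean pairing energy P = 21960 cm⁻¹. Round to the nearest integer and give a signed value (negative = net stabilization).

-22240

Cr is in group 6, so Cr²⁺ is d⁴ (6 − 2 = 4).
Electron filling gives t₂g⁴ eg⁰.
CFSE(orbital) = 4×(-0.4Δₒ) + 0×(0.6Δₒ) = -1.6Δₒ; with Δₒ = 27625 cm⁻¹ that is -44200 cm⁻¹.
Pairing penalty: 1 pair vs 0 in the high-spin reference → 1 extra × P = 21960 cm⁻¹.
Net CFSE = -44200 + 21960 = -22240 cm⁻¹.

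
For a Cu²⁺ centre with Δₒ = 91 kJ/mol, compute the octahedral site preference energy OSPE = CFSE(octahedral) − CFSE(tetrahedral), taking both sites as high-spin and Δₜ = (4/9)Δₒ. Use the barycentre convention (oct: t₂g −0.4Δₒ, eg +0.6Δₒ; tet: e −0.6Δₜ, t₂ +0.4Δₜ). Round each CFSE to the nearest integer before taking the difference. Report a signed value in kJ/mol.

-39

Cu is in group 11, so Cu²⁺ is d⁹ (11 − 2 = 9).
In an octahedral site d⁹ (HS) is t₂g⁶ eg³, giving CFSE(oct) = -0.6Δₒ = -55 kJ/mol.
Tetrahedral e⁴ t₂⁵ gives -0.4Δₜ = -0.4 × (4/9) × 91 = -16 kJ/mol.
OSPE = -55 − (-16) = -39 kJ/mol.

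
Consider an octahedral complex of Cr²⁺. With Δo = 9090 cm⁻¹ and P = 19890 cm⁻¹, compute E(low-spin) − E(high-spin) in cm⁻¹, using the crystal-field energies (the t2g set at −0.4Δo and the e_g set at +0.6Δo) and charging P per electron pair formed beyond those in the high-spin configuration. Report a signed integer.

Group 6 minus oxidation state +2 gives a d⁴ configuration for Cr²⁺.
High-spin d⁴ fills as t2g^3 e_g^1 with CFSE 3(−0.4) + 1(+0.6) = -0.6Δo = -5454 cm⁻¹.
Low-spin t2g^4 e_g^0 gives -1.6Δo = -14544 cm⁻¹, but forming 1 extra pair costs 1P = 19890 cm⁻¹, so E(LS) = -14544 + 19890 = 5346 cm⁻¹.
The difference is 5346 − (-5454) = 10800 cm⁻¹, so high-spin lies lower.

10800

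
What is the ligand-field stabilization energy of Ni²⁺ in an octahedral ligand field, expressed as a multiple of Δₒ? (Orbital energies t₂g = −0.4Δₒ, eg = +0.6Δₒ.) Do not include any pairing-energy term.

-1.2 Δₒ

Ni²⁺: group 10, so d-count = 10 − 2 = 8.
For octahedral d⁸ the high- and low-spin configurations coincide.
Configuration: t₂g⁶ eg².
CFSE = 6(-0.4Δₒ) + 2(0.6Δₒ) = -2.4Δₒ + 1.2Δₒ = -1.2Δₒ.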